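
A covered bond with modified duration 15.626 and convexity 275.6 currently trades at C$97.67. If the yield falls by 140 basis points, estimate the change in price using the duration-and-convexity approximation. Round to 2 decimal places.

Duration effect: -D_mod·Δy = -15.626 × (-0.014) = +0.218764
Convexity effect: ½·C·(Δy)² = 0.5 × 275.6 × (-0.014)² = +0.0270088
ΔP/P ≈ +0.218764 + 0.0270088 = +0.2457728
ΔP ≈ 97.67 × (+0.2457728) = +24.004629376.

+C$24.00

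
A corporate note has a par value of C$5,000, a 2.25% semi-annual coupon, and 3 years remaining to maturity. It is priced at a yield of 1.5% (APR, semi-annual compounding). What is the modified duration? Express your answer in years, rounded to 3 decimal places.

Periodic yield y = 0.0075. First find Macaulay duration:
  t   CF        PV=CF/(1+0.0075)^t    t·PV
  1        56.25        55.8313        55.8313
  2        56.25        55.4156       110.8313
  3        56.25        55.0031       165.0094
  4        56.25        54.5937       218.3747
  5        56.25        54.1873       270.9363
  6     5,056.25     4,834.5740    29,007.4439
  Σ                  5,109.6050    29,828.4268
P = 5,109.6050; Macaulay duration = 29,828.4268 / 5,109.6050 = 5.83772 half-year periods = 2.91886 years.
Modified duration = D_Mac / (1 + y) = 2.91886 / 1.0075 = 2.89713 years.

2.897 years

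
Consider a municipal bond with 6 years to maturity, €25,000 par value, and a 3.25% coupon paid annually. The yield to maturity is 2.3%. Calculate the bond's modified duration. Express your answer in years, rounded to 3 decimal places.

5.436 years

Periodic yield y = 0.023. First find Macaulay duration:
  t   CF        PV=CF/(1+0.023)^t    t·PV
  1       812.50       794.2326       794.2326
  2       812.50       776.3760     1,552.7520
  3       812.50       758.9208     2,276.7625
  4       812.50       741.8581     2,967.4323
  5       812.50       725.1790     3,625.8948
  6    25,812.50    22,520.4086   135,122.4519
  Σ                 26,316.9752   146,339.5262
P = 26,316.9752; Macaulay duration = 146,339.5262 / 26,316.9752 = 5.56065 years.
Modified duration = D_Mac / (1 + y) = 5.56065 / 1.023 = 5.43563 years.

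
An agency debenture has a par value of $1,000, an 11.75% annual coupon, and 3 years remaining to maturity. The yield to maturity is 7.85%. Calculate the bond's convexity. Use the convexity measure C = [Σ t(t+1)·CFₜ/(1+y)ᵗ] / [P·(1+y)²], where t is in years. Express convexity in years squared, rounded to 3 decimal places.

With y = 0.0785:
  t   CF        PV=CF/(1+0.0785)^t    t·PV        t(t+1)·PV
  1       117.50       108.9476       108.9476         217.8952
  2       117.50       101.0177       202.0354         606.1063
  3     1,117.50       890.8141     2,672.4423      10,689.7692
  Σ                  1,100.7794     2,983.4254      11,513.7708
P = 1,100.7794.
Convexity = Σ t(t+1)·PV / [P·(1+y)²] = 11,513.7708 / (1,100.7794 × 1.163162) = 8.99243.

8.992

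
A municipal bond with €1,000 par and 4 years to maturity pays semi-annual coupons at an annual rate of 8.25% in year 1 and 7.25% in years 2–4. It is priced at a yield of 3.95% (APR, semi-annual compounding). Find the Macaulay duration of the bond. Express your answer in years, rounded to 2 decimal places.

Periodic yield y = 0.01975. Discount each cash flow and weight by its period:
  t   CF        PV=CF/(1+0.01975)^t    t·PV
  1        41.25        40.4511        40.4511
  2        41.25        39.6677        79.3353
  3        36.25        34.1843       102.5529
  4        36.25        33.5222       134.0890
  5        36.25        32.8730       164.3650
  6        36.25        32.2363       193.4180
  7        36.25        31.6120       221.2840
  8     1,036.25       886.1655     7,089.3239
  Σ                  1,130.7121     8,024.8193
Price P = Σ PV = 1,130.7121.
Macaulay duration = Σ(t·PV) / P = 8,024.8193 / 1,130.7121 = 7.09714 half-year periods.
In years: 7.09714 / 2 = 3.54857 years.

3.55 years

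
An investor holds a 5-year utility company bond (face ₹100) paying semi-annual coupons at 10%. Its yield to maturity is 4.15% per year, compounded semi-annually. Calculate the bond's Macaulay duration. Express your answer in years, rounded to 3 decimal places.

Periodic yield y = 0.02075. Discount each cash flow and weight by its period:
  t   CF        PV=CF/(1+0.02075)^t    t·PV
  1         5.00         4.8984         4.8984
  2         5.00         4.7988         9.5976
  3         5.00         4.7012        14.1037
  4         5.00         4.6057        18.4227
  5         5.00         4.5120        22.5602
  6         5.00         4.4203        26.5219
  7         5.00         4.3305        30.3132
  8         5.00         4.2424        33.9395
  9         5.00         4.1562        37.4057
  10      105.00        85.5058       855.0577
  Σ                    126.1713     1,052.8205
Price P = Σ PV = 126.1713.
Macaulay duration = Σ(t·PV) / P = 1,052.8205 / 126.1713 = 8.34438 half-year periods.
In years: 8.34438 / 2 = 4.17219 years.

4.172 years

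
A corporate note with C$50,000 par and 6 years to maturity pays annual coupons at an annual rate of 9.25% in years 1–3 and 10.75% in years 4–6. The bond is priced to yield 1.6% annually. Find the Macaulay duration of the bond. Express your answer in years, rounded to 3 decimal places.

Periodic yield y = 0.016. Discount each cash flow and weight by its year:
  t   CF        PV=CF/(1+0.016)^t    t·PV
  1     4,625.00     4,552.1654     4,552.1654
  2     4,625.00     4,480.4777     8,960.9554
  3     4,625.00     4,409.9190    13,229.7570
  4     5,375.00     5,044.3317    20,177.3268
  5     5,375.00     4,964.8934    24,824.4670
  6    55,375.00    50,344.4374   302,066.6241
  Σ                 73,796.2245   373,811.2957
Price P = Σ PV = 73,796.2245.
Macaulay duration = Σ(t·PV) / P = 373,811.2957 / 73,796.2245 = 5.06545 years.

5.065 years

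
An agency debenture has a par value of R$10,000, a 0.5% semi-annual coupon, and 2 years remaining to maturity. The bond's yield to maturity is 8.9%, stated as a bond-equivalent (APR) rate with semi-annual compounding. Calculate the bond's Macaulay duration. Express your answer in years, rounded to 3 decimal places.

Periodic yield y = 0.0445. Discount each cash flow and weight by its period:
  t   CF        PV=CF/(1+0.0445)^t    t·PV
  1        25.00        23.9349        23.9349
  2        25.00        22.9152        45.8303
  3        25.00        21.9389        65.8167
  4    10,025.00     8,422.6859    33,690.7435
  Σ                  8,491.4748    33,826.3254
Price P = Σ PV = 8,491.4748.
Macaulay duration = Σ(t·PV) / P = 33,826.3254 / 8,491.4748 = 3.98356 half-year periods.
In years: 3.98356 / 2 = 1.99178 years.

1.992 years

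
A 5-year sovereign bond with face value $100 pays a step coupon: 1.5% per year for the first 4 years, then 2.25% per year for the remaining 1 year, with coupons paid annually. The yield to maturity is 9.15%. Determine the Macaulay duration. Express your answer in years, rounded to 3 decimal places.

Periodic yield y = 0.0915. Discount each cash flow and weight by its year:
  t   CF        PV=CF/(1+0.0915)^t    t·PV
  1         1.50         1.3743         1.3743
  2         1.50         1.2591         2.5181
  3         1.50         1.1535         3.4605
  4         1.50         1.0568         4.2272
  5       102.25        66.0001       330.0005
  Σ                     70.8437       341.5806
Price P = Σ PV = 70.8437.
Macaulay duration = Σ(t·PV) / P = 341.5806 / 70.8437 = 4.82161 years.

4.822 years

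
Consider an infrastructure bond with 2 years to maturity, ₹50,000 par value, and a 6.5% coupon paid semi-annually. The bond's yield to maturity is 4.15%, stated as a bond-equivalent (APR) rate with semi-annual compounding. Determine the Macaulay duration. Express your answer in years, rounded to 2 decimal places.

Periodic yield y = 0.02075. Discount each cash flow and weight by its period:
  t   CF        PV=CF/(1+0.02075)^t    t·PV
  1     1,625.00     1,591.9667     1,591.9667
  2     1,625.00     1,559.6049     3,119.2098
  3     1,625.00     1,527.9009     4,583.7028
  4    51,625.00    47,553.5025   190,214.0102
  Σ                 52,232.9751   199,508.8895
Price P = Σ PV = 52,232.9751.
Macaulay duration = Σ(t·PV) / P = 199,508.8895 / 52,232.9751 = 3.81960 half-year periods.
In years: 3.81960 / 2 = 1.90980 years.

1.91 years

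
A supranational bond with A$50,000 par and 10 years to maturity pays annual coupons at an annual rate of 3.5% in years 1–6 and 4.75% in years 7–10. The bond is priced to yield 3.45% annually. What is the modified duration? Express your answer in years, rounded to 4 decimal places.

Periodic yield y = 0.0345. First find Macaulay duration:
  t   CF        PV=CF/(1+0.0345)^t    t·PV
  1     1,750.00     1,691.6385     1,691.6385
  2     1,750.00     1,635.2233     3,270.4465
  3     1,750.00     1,580.6895     4,742.0684
  4     1,750.00     1,527.9744     6,111.8975
  5     1,750.00     1,477.0173     7,385.0864
  6     1,750.00     1,427.7596     8,566.5574
  7     2,375.00     1,873.0534    13,111.3735
  8     2,375.00     1,810.5881    14,484.7045
  9     2,375.00     1,750.2060    15,751.8537
  10   52,375.00    37,309.4705   373,094.7054
  Σ                 52,083.6204   448,210.3317
P = 52,083.6204; Macaulay duration = 448,210.3317 / 52,083.6204 = 8.60559 years.
Modified duration = D_Mac / (1 + y) = 8.60559 / 1.0345 = 8.31860 years.

8.3186 years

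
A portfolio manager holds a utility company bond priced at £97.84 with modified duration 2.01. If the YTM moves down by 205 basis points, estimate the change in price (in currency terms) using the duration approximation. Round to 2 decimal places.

+£4.03

Duration approximation: ΔP/P ≈ -D_mod · Δy = -2.01 × (-0.0205) = +0.041205.
ΔP ≈ 97.84 × (+0.041205) = +4.0314972.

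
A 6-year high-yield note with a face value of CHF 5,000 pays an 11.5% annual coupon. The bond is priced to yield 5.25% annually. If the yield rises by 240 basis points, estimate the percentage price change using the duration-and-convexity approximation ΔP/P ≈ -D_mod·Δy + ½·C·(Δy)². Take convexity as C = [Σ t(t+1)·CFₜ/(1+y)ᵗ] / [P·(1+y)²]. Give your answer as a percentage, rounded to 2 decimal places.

With y = 0.0525:
  t   CF        PV=CF/(1+0.0525)^t    t·PV        t(t+1)·PV
  1       575.00       546.3183       546.3183       1,092.6366
  2       575.00       519.0673     1,038.1345       3,114.4036
  3       575.00       493.1755     1,479.5266       5,918.1065
  4       575.00       468.5753     1,874.3013       9,371.5067
  5       575.00       445.2022     2,226.0111      13,356.0666
  6     5,575.00     4,101.2122    24,607.2734     172,250.9140
  Σ                  6,573.5509    31,771.5653     205,103.6340
P = 6,573.5509; D_Mac = 4.83324 yrs; D_mod = 4.59215 yrs; C = 28.16626.
Duration effect: -4.59215 × (+0.024) = -0.110212
Convexity effect: 0.5 × 28.16626 × (0.024)² = +0.0081119
ΔP/P ≈ -0.110212 + 0.0081119 = -0.102100 = -10.2100%.

-10.21%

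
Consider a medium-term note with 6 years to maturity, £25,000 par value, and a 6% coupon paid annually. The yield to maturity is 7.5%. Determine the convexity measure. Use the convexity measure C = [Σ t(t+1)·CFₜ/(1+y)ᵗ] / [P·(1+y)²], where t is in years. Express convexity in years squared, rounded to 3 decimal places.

With y = 0.075:
  t   CF        PV=CF/(1+0.075)^t    t·PV        t(t+1)·PV
  1     1,500.00     1,395.3488     1,395.3488       2,790.6977
  2     1,500.00     1,297.9989     2,595.9978       7,787.9935
  3     1,500.00     1,207.4409     3,622.3226      14,489.2903
  4     1,500.00     1,123.2008     4,492.8032      22,464.0159
  5     1,500.00     1,044.8379     5,224.1897      31,345.1385
  6    26,500.00    17,170.9802   103,025.8814     721,181.1701
  Σ                 23,239.8076   120,356.5436     800,058.3058
P = 23,239.8076.
Convexity = Σ t(t+1)·PV / [P·(1+y)²] = 800,058.3058 / (23,239.8076 × 1.155625) = 29.79012.

29.790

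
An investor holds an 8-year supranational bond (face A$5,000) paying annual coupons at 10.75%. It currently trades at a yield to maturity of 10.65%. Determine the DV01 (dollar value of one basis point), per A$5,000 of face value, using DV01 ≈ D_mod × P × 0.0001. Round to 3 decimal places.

A$2.615

Periodic yield y = 0.1065.
  t   CF        PV=CF/(1+0.1065)^t    t·PV
  1       537.50       485.7659       485.7659
  2       537.50       439.0112       878.0225
  3       537.50       396.7566     1,190.2699
  4       537.50       358.5690     1,434.2762
  5       537.50       324.0570     1,620.2849
  6       537.50       292.8667     1,757.2001
  7       537.50       264.6784     1,852.7490
  8     5,537.50     2,464.3500    19,714.8002
  Σ                  5,026.0550    28,933.3686
P = 5,026.0550; D_Mac = 5.75668 yrs; D_mod = 5.20260 yrs.
DV01 ≈ 5.20260 × 5,026.0550 × 0.0001 = 2.614855.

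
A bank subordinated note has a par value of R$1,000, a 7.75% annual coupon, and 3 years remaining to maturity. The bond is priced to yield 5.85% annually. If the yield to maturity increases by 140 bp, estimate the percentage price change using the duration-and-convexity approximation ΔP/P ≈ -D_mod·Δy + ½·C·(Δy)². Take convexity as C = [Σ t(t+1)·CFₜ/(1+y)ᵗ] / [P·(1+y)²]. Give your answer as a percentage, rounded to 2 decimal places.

-3.60%

With y = 0.0585:
  t   CF        PV=CF/(1+0.0585)^t    t·PV        t(t+1)·PV
  1        77.50        73.2168        73.2168         146.4336
  2        77.50        69.1704       138.3407         415.0221
  3     1,077.50       908.5413     2,725.6240      10,902.4960
  Σ                  1,050.9285     2,937.1815      11,463.9518
P = 1,050.9285; D_Mac = 2.79484 yrs; D_mod = 2.64038 yrs; C = 9.73598.
Duration effect: -2.64038 × (+0.014) = -0.036965
Convexity effect: 0.5 × 9.73598 × (0.014)² = +0.0009541
ΔP/P ≈ -0.036965 + 0.0009541 = -0.036011 = -3.6011%.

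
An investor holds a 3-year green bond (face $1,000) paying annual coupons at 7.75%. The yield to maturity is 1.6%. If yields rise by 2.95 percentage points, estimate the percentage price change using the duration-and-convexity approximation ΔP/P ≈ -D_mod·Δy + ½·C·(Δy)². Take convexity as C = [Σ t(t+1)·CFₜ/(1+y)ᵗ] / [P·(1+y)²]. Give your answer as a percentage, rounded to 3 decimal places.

With y = 0.016:
  t   CF        PV=CF/(1+0.016)^t    t·PV        t(t+1)·PV
  1        77.50        76.2795        76.2795         152.5591
  2        77.50        75.0783       150.1566         450.4697
  3     1,077.50     1,027.3919     3,082.1758      12,328.7033
  Σ                  1,178.7497     3,308.6119      12,931.7320
P = 1,178.7497; D_Mac = 2.80688 yrs; D_mod = 2.76268 yrs; C = 10.62791.
Duration effect: -2.76268 × (+0.0295) = -0.081499
Convexity effect: 0.5 × 10.62791 × (0.0295)² = +0.0046245
ΔP/P ≈ -0.081499 + 0.0046245 = -0.076875 = -7.6875%.

-7.687%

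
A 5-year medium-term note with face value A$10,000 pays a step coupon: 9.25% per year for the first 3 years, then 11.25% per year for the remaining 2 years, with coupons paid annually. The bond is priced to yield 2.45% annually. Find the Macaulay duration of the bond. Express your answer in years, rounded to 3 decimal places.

Periodic yield y = 0.0245. Discount each cash flow and weight by its year:
  t   CF        PV=CF/(1+0.0245)^t    t·PV
  1       925.00       902.8795       902.8795
  2       925.00       881.2879     1,762.5758
  3       925.00       860.2127     2,580.6381
  4     1,125.00     1,021.1856     4,084.7423
  5    11,125.00     9,856.8967    49,284.4836
  Σ                 13,522.4623    58,615.3192
Price P = Σ PV = 13,522.4623.
Macaulay duration = Σ(t·PV) / P = 58,615.3192 / 13,522.4623 = 4.33466 years.

4.335 years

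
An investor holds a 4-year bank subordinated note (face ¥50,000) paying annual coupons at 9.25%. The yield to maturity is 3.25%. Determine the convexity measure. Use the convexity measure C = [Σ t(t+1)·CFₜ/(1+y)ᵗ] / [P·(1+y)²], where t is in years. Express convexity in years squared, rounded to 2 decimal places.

16.07

With y = 0.0325:
  t   CF        PV=CF/(1+0.0325)^t    t·PV        t(t+1)·PV
  1     4,625.00     4,479.4189     4,479.4189       8,958.8378
  2     4,625.00     4,338.4202     8,676.8405      26,030.5214
  3     4,625.00     4,201.8598    12,605.5794      50,422.3174
  4    54,625.00    48,065.2503   192,261.0014     961,305.0069
  Σ                 61,084.9492   218,022.8401   1,046,716.6835
P = 61,084.9492.
Convexity = Σ t(t+1)·PV / [P·(1+y)²] = 1,046,716.6835 / (61,084.9492 × 1.066056) = 16.07366.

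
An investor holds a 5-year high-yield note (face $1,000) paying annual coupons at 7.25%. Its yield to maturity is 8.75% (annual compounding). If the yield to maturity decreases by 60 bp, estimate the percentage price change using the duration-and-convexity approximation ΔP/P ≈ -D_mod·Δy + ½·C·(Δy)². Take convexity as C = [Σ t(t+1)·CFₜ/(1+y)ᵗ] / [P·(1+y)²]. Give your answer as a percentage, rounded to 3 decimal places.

With y = 0.0875:
  t   CF        PV=CF/(1+0.0875)^t    t·PV        t(t+1)·PV
  1        72.50        66.6667        66.6667         133.3333
  2        72.50        61.3027       122.6054         367.8161
  3        72.50        56.3703       169.1108         676.4434
  4        72.50        51.8347       207.3390       1,036.6948
  5     1,072.50       705.1004     3,525.5021      21,153.0126
  Σ                    941.2748     4,091.2239      23,367.3002
P = 941.2748; D_Mac = 4.34647 yrs; D_mod = 3.99676 yrs; C = 20.99102.
Duration effect: -3.99676 × (-0.006) = +0.023981
Convexity effect: 0.5 × 20.99102 × (-0.006)² = +0.0003778
ΔP/P ≈ +0.023981 + 0.0003778 = +0.024358 = +2.4358%.

+2.436%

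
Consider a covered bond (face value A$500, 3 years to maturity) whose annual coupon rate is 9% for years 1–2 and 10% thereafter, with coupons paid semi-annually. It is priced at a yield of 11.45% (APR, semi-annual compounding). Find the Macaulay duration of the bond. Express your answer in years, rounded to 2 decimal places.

Periodic yield y = 0.05725. Discount each cash flow and weight by its period:
  t   CF        PV=CF/(1+0.05725)^t    t·PV
  1        22.50        21.2816        21.2816
  2        22.50        20.1292        40.2585
  3        22.50        19.0392        57.1177
  4        22.50        18.0083        72.0330
  5        25.00        18.9257        94.6284
  6       525.00       375.9180     2,255.5081
  Σ                    473.3020     2,540.8273
Price P = Σ PV = 473.3020.
Macaulay duration = Σ(t·PV) / P = 2,540.8273 / 473.3020 = 5.36830 half-year periods.
In years: 5.36830 / 2 = 2.68415 years.

2.68 years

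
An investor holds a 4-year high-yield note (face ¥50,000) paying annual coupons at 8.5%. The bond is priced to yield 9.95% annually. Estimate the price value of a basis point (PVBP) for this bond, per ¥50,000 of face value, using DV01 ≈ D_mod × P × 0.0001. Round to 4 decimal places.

¥15.3681

Periodic yield y = 0.0995.
  t   CF        PV=CF/(1+0.0995)^t    t·PV
  1     4,250.00     3,865.3934     3,865.3934
  2     4,250.00     3,515.5920     7,031.1839
  3     4,250.00     3,197.4461     9,592.3382
  4    54,250.00    37,120.9265   148,483.7062
  Σ                 47,699.3579   168,972.6217
P = 47,699.3579; D_Mac = 3.54245 yrs; D_mod = 3.22187 yrs.
DV01 ≈ 3.22187 × 47,699.3579 × 0.0001 = 15.368133.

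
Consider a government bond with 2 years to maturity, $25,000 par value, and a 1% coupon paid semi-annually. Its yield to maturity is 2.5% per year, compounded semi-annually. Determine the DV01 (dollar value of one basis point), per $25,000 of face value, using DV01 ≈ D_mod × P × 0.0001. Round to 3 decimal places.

$4.758

Periodic yield y = 0.0125.
  t   CF        PV=CF/(1+0.0125)^t    t·PV
  1       125.00       123.4568       123.4568
  2       125.00       121.9326       243.8653
  3       125.00       120.4273       361.2819
  4    25,125.00    23,907.0474    95,628.1897
  Σ                 24,272.8641    96,356.7936
P = 24,272.8641; D_Mac = 3.96973 half-year periods = 1.98487 yrs; D_mod = 1.96036 yrs.
DV01 ≈ 1.96036 × 24,272.8641 × 0.0001 = 4.758360.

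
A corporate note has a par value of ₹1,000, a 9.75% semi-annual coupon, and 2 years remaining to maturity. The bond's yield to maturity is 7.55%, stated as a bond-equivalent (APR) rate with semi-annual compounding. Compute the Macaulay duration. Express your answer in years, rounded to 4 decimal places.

1.8678 years

Periodic yield y = 0.03775. Discount each cash flow and weight by its period:
  t   CF        PV=CF/(1+0.03775)^t    t·PV
  1        48.75        46.9766        46.9766
  2        48.75        45.2678        90.5355
  3        48.75        43.6211       130.8632
  4     1,048.75       904.2760     3,617.1040
  Σ                  1,040.1415     3,885.4794
Price P = Σ PV = 1,040.1415.
Macaulay duration = Σ(t·PV) / P = 3,885.4794 / 1,040.1415 = 3.73553 half-year periods.
In years: 3.73553 / 2 = 1.86776 years.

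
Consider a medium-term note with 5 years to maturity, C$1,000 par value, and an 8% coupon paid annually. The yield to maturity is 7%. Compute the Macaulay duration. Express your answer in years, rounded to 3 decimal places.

Periodic yield y = 0.07. Discount each cash flow and weight by its year:
  t   CF        PV=CF/(1+0.07)^t    t·PV
  1        80.00        74.7664        74.7664
  2        80.00        69.8751       139.7502
  3        80.00        65.3038       195.9115
  4        80.00        61.0316       244.1265
  5     1,080.00       770.0251     3,850.1254
  Σ                  1,041.0020     4,504.6799
Price P = Σ PV = 1,041.0020.
Macaulay duration = Σ(t·PV) / P = 4,504.6799 / 1,041.0020 = 4.32725 years.

4.327 years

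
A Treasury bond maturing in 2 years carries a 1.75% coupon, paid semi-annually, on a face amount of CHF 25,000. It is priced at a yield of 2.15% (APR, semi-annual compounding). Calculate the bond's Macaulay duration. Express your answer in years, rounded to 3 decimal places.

Periodic yield y = 0.01075. Discount each cash flow and weight by its period:
  t   CF        PV=CF/(1+0.01075)^t    t·PV
  1       218.75       216.4234       216.4234
  2       218.75       214.1216       428.2433
  3       218.75       211.8443       635.5329
  4    25,218.75    24,162.8722    96,651.4887
  Σ                 24,805.2616    97,931.6884
Price P = Σ PV = 24,805.2616.
Macaulay duration = Σ(t·PV) / P = 97,931.6884 / 24,805.2616 = 3.94802 half-year periods.
In years: 3.94802 / 2 = 1.97401 years.

1.974 years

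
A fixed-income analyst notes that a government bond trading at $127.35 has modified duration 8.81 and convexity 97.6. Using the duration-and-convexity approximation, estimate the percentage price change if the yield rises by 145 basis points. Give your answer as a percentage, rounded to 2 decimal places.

Duration effect: -D_mod·Δy = -8.81 × (+0.0145) = -0.127745
Convexity effect: ½·C·(Δy)² = 0.5 × 97.6 × (0.0145)² = +0.0102602
ΔP/P ≈ -0.127745 + 0.0102602 = -0.1174848
= -11.74848%.

-11.75%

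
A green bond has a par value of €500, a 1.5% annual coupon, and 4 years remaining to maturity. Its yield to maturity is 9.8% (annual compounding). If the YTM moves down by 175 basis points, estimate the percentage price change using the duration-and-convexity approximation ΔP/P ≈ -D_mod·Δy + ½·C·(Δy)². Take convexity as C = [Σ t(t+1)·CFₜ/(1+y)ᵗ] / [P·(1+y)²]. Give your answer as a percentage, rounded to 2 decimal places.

+6.45%

With y = 0.098:
  t   CF        PV=CF/(1+0.098)^t    t·PV        t(t+1)·PV
  1         7.50         6.8306         6.8306          13.6612
  2         7.50         6.2209        12.4419          37.3257
  3         7.50         5.6657        16.9971          67.9885
  4       507.50       349.1618     1,396.6471       6,983.2354
  Σ                    367.8790     1,432.9167       7,102.2108
P = 367.8790; D_Mac = 3.89508 yrs; D_mod = 3.54743 yrs; C = 16.01341.
Duration effect: -3.54743 × (-0.0175) = +0.062080
Convexity effect: 0.5 × 16.01341 × (-0.0175)² = +0.0024521
ΔP/P ≈ +0.062080 + 0.0024521 = +0.064532 = +6.4532%.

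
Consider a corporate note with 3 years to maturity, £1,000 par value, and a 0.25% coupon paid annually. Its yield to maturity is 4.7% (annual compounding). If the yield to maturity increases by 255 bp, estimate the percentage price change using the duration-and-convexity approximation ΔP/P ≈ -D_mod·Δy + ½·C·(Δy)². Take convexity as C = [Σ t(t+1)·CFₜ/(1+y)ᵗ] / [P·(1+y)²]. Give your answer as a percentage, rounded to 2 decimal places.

-6.93%

With y = 0.047:
  t   CF        PV=CF/(1+0.047)^t    t·PV        t(t+1)·PV
  1         2.50         2.3878         2.3878           4.7755
  2         2.50         2.2806         4.5612          13.6835
  3     1,002.50       873.4626     2,620.3879      10,481.5517
  Σ                    878.1310     2,627.3369      10,500.0108
P = 878.1310; D_Mac = 2.99196 yrs; D_mod = 2.85765 yrs; C = 10.90780.
Duration effect: -2.85765 × (+0.0255) = -0.072870
Convexity effect: 0.5 × 10.90780 × (0.0255)² = +0.0035464
ΔP/P ≈ -0.072870 + 0.0035464 = -0.069324 = -6.9324%.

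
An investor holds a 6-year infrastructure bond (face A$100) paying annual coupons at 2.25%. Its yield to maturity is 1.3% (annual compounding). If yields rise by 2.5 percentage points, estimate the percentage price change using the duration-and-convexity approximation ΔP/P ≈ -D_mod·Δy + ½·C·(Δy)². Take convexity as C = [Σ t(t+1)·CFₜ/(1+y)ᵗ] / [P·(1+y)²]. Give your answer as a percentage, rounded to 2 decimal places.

-12.85%

With y = 0.013:
  t   CF        PV=CF/(1+0.013)^t    t·PV        t(t+1)·PV
  1         2.25         2.2211         2.2211           4.4423
  2         2.25         2.1926         4.3852          13.1557
  3         2.25         2.1645         6.4934          25.9738
  4         2.25         2.1367         8.5468          42.7341
  5         2.25         2.1093        10.5464          63.2786
  6       102.25        94.6252       567.7510       3,974.2569
  Σ                    105.4494       599.9440       4,123.8413
P = 105.4494; D_Mac = 5.68940 yrs; D_mod = 5.61639 yrs; C = 38.11001.
Duration effect: -5.61639 × (+0.025) = -0.140410
Convexity effect: 0.5 × 38.11001 × (0.025)² = +0.0119094
ΔP/P ≈ -0.140410 + 0.0119094 = -0.128500 = -12.8500%.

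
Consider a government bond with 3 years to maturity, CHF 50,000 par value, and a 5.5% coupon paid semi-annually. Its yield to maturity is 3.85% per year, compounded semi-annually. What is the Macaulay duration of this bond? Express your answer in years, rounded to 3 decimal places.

2.811 years

Periodic yield y = 0.01925. Discount each cash flow and weight by its period:
  t   CF        PV=CF/(1+0.01925)^t    t·PV
  1     1,375.00     1,349.0312     1,349.0312
  2     1,375.00     1,323.5528     2,647.1055
  3     1,375.00     1,298.5556     3,895.6667
  4     1,375.00     1,274.0305     5,096.1219
  5     1,375.00     1,249.9686     6,249.8429
  6    51,375.00    45,821.3114   274,927.8682
  Σ                 52,316.4499   294,165.6364
Price P = Σ PV = 52,316.4499.
Macaulay duration = Σ(t·PV) / P = 294,165.6364 / 52,316.4499 = 5.62281 half-year periods.
In years: 5.62281 / 2 = 2.81141 years.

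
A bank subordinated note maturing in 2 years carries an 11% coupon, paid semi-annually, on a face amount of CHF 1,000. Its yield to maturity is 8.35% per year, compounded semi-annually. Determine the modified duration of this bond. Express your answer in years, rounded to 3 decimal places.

1.779 years

Periodic yield y = 0.04175. First find Macaulay duration:
  t   CF        PV=CF/(1+0.04175)^t    t·PV
  1        55.00        52.7958        52.7958
  2        55.00        50.6799       101.3598
  3        55.00        48.6488       145.9464
  4     1,055.00       895.7739     3,583.0958
  Σ                  1,047.8984     3,883.1977
P = 1,047.8984; Macaulay duration = 3,883.1977 / 1,047.8984 = 3.70570 half-year periods = 1.85285 years.
Modified duration = D_Mac / (1 + y) = 1.85285 / 1.04175 = 1.77859 years.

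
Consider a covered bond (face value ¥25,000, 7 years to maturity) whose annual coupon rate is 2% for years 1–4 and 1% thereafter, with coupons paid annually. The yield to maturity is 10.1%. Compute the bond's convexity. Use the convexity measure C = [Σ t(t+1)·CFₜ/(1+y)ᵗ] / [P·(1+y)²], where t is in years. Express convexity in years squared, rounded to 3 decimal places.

With y = 0.101:
  t   CF        PV=CF/(1+0.101)^t    t·PV        t(t+1)·PV
  1       500.00       454.1326       454.1326         908.2652
  2       500.00       412.4728       824.9457       2,474.8371
  3       500.00       374.6347     1,123.9042       4,495.6169
  4       500.00       340.2677     1,361.0708       6,805.3540
  5       250.00       154.5267       772.6333       4,635.7998
  6       250.00       140.3512       842.1071       5,894.7499
  7    25,250.00    12,875.0863    90,125.6043     721,004.8343
  Σ                 14,751.4721    95,504.3980     746,219.4572
P = 14,751.4721.
Convexity = Σ t(t+1)·PV / [P·(1+y)²] = 746,219.4572 / (14,751.4721 × 1.212201) = 41.73079.

41.731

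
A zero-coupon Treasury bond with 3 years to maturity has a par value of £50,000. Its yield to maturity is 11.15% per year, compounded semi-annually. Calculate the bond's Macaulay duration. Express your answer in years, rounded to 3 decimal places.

A zero-coupon bond has a single cash flow at maturity, so its Macaulay duration equals its maturity: 3 years.
(Equivalently: 6 semi-annual periods ÷ 2 = 3 years.)

3.000 years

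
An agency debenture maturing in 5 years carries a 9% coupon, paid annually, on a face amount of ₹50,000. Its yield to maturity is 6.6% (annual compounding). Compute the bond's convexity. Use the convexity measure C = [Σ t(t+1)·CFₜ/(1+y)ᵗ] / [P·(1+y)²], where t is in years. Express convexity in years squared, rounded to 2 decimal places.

With y = 0.066:
  t   CF        PV=CF/(1+0.066)^t    t·PV        t(t+1)·PV
  1     4,500.00     4,221.3884     4,221.3884       8,442.7767
  2     4,500.00     3,960.0266     7,920.0532      23,760.1597
  3     4,500.00     3,714.8467    11,144.5402      44,578.1607
  4     4,500.00     3,484.8468    13,939.3873      69,696.9367
  5    54,500.00    39,592.2770   197,961.3848   1,187,768.3088
  Σ                 54,973.3855   235,186.7539   1,334,246.3426
P = 54,973.3855.
Convexity = Σ t(t+1)·PV / [P·(1+y)²] = 1,334,246.3426 / (54,973.3855 × 1.136356) = 21.35842.

21.36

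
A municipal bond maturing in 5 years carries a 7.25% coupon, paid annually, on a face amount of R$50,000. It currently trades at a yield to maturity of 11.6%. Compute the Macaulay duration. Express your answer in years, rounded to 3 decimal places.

Periodic yield y = 0.116. Discount each cash flow and weight by its year:
  t   CF        PV=CF/(1+0.116)^t    t·PV
  1     3,625.00     3,248.2079     3,248.2079
  2     3,625.00     2,910.5805     5,821.1611
  3     3,625.00     2,608.0471     7,824.1412
  4     3,625.00     2,336.9597     9,347.8390
  5    53,625.00    30,977.4976   154,887.4881
  Σ                 42,081.2929   181,128.8373
Price P = Σ PV = 42,081.2929.
Macaulay duration = Σ(t·PV) / P = 181,128.8373 / 42,081.2929 = 4.30426 years.

4.304 years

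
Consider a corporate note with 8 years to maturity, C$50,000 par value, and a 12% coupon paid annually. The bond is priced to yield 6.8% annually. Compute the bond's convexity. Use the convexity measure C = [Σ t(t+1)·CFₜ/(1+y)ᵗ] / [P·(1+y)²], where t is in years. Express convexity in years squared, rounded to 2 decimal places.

With y = 0.068:
  t   CF        PV=CF/(1+0.068)^t    t·PV        t(t+1)·PV
  1     6,000.00     5,617.9775     5,617.9775      11,235.9551
  2     6,000.00     5,260.2786    10,520.5572      31,561.6715
  3     6,000.00     4,925.3545    14,776.0634      59,104.2538
  4     6,000.00     4,611.7551    18,447.0205      92,235.1026
  5     6,000.00     4,318.1228    21,590.6139     129,543.6835
  6     6,000.00     4,043.1861    24,259.1168     169,813.8173
  7     6,000.00     3,785.7548    26,500.2836     212,002.2687
  8    56,000.00    33,083.9995   264,671.9959   2,382,047.9633
  Σ                 65,646.4289   386,383.6288   3,087,544.7157
P = 65,646.4289.
Convexity = Σ t(t+1)·PV / [P·(1+y)²] = 3,087,544.7157 / (65,646.4289 × 1.140624) = 41.23440.

41.23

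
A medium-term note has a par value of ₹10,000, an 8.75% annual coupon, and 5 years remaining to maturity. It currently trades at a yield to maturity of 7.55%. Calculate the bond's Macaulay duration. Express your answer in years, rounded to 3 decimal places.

4.277 years

Periodic yield y = 0.0755. Discount each cash flow and weight by its year:
  t   CF        PV=CF/(1+0.0755)^t    t·PV
  1       875.00       813.5751       813.5751
  2       875.00       756.4622     1,512.9244
  3       875.00       703.3586     2,110.0758
  4       875.00       653.9829     2,615.9316
  5    10,875.00     7,557.4832    37,787.4161
  Σ                 10,484.8620    44,839.9230
Price P = Σ PV = 10,484.8620.
Macaulay duration = Σ(t·PV) / P = 44,839.9230 / 10,484.8620 = 4.27663 years.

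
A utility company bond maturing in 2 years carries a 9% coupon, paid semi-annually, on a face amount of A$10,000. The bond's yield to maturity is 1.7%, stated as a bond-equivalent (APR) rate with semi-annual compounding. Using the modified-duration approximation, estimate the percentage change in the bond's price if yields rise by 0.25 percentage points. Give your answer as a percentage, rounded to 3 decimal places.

Periodic yield y = 0.0085. Modified duration first:
  t   CF        PV=CF/(1+0.0085)^t    t·PV
  1       450.00       446.2072       446.2072
  2       450.00       442.4464       884.8929
  3       450.00       438.7173     1,316.1520
  4    10,450.00    10,102.1237    40,408.4946
  Σ                 11,429.4947    43,055.7468
P = 11,429.4947; D_Mac = 3.76707 half-year periods = 1.88354 yrs; D_mod = 1.88354/(1+0.0085) = 1.86766 yrs.
ΔP/P ≈ -D_mod · Δy = -1.86766 × (+0.0025) = -0.004669 = -0.4669%.

-0.467%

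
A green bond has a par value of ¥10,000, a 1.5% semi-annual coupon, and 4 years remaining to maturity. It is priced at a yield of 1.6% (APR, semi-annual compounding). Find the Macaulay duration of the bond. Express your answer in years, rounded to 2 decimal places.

3.90 years

Periodic yield y = 0.008. Discount each cash flow and weight by its period:
  t   CF        PV=CF/(1+0.008)^t    t·PV
  1        75.00        74.4048        74.4048
  2        75.00        73.8142       147.6285
  3        75.00        73.2284       219.6853
  4        75.00        72.6472       290.5890
  5        75.00        72.0707       360.3534
  6        75.00        71.4987       428.9921
  7        75.00        70.9312       496.5187
  8    10,075.00     9,452.8072    75,622.4572
  Σ                  9,961.4024    77,640.6289
Price P = Σ PV = 9,961.4024.
Macaulay duration = Σ(t·PV) / P = 77,640.6289 / 9,961.4024 = 7.79415 half-year periods.
In years: 7.79415 / 2 = 3.89707 years.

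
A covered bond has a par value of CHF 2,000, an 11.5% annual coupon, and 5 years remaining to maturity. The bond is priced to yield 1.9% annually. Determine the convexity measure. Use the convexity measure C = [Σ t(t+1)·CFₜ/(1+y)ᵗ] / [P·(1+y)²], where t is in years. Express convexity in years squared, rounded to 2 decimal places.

23.04

With y = 0.019:
  t   CF        PV=CF/(1+0.019)^t    t·PV        t(t+1)·PV
  1       230.00       225.7115       225.7115         451.4230
  2       230.00       221.5029       443.0059       1,329.0176
  3       230.00       217.3728       652.1185       2,608.4741
  4       230.00       213.3198       853.2791       4,266.3953
  5     2,230.00     2,029.7098    10,148.5489      60,891.2932
  Σ                  2,907.6168    12,322.6638      69,546.6032
P = 2,907.6168.
Convexity = Σ t(t+1)·PV / [P·(1+y)²] = 69,546.6032 / (2,907.6168 × 1.038361) = 23.03512.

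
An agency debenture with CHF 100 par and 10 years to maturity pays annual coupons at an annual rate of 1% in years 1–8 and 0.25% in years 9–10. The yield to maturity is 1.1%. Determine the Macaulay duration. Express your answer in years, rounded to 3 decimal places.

Periodic yield y = 0.011. Discount each cash flow and weight by its year:
  t   CF        PV=CF/(1+0.011)^t    t·PV
  1         1.00         0.9891         0.9891
  2         1.00         0.9784         1.9567
  3         1.00         0.9677         2.9031
  4         1.00         0.9572         3.8287
  5         1.00         0.9468         4.7338
  6         1.00         0.9365         5.6188
  7         1.00         0.9263         6.4840
  8         1.00         0.9162         7.3296
  9         0.25         0.2266         2.0390
  10      100.25        89.8613       898.6133
  Σ                     97.7060       934.4962
Price P = Σ PV = 97.7060.
Macaulay duration = Σ(t·PV) / P = 934.4962 / 97.7060 = 9.56437 years.

9.564 years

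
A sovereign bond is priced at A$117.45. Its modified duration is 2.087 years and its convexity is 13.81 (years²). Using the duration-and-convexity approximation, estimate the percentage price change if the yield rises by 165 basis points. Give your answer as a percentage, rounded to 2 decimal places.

-3.26%

Duration effect: -D_mod·Δy = -2.087 × (+0.0165) = -0.0344355
Convexity effect: ½·C·(Δy)² = 0.5 × 13.81 × (0.0165)² = +0.00187988625
ΔP/P ≈ -0.0344355 + 0.00187988625 = -0.03255561375
= -3.255561375%.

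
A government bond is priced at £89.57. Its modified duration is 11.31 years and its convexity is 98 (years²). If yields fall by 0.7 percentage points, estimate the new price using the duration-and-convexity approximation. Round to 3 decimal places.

Duration effect: -D_mod·Δy = -11.31 × (-0.007) = +0.079170
Convexity effect: ½·C·(Δy)² = 0.5 × 98 × (-0.007)² = +0.0024010
ΔP/P ≈ +0.079170 + 0.0024010 = +0.081571
New price ≈ 89.57 × (1 + 0.081571) = 96.87631447.

£96.876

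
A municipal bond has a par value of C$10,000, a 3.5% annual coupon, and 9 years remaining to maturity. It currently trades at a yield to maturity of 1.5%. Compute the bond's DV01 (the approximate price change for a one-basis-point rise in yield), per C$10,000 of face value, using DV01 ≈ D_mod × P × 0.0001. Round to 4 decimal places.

Periodic yield y = 0.015.
  t   CF        PV=CF/(1+0.015)^t    t·PV
  1       350.00       344.8276       344.8276
  2       350.00       339.7316       679.4632
  3       350.00       334.7109     1,004.1328
  4       350.00       329.7645     1,319.0579
  5       350.00       324.8911     1,624.4556
  6       350.00       320.0898     1,920.5386
  7       350.00       315.3594     2,207.5156
  8       350.00       310.6989     2,485.5911
  9    10,350.00     9,052.0297    81,468.2672
  Σ                 11,672.1035    93,053.8497
P = 11,672.1035; D_Mac = 7.97233 yrs; D_mod = 7.85451 yrs.
DV01 ≈ 7.85451 × 11,672.1035 × 0.0001 = 9.167867.

C$9.1679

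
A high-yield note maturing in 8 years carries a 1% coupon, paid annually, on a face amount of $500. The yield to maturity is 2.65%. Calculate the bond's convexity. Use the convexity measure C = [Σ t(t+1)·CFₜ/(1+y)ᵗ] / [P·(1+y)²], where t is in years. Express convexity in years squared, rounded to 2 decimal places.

65.01

With y = 0.0265:
  t   CF        PV=CF/(1+0.0265)^t    t·PV        t(t+1)·PV
  1         5.00         4.8709         4.8709           9.7418
  2         5.00         4.7452         9.4903          28.4710
  3         5.00         4.6227        13.8680          55.4721
  4         5.00         4.5033        18.0133          90.0667
  5         5.00         4.3871        21.9354         131.6123
  6         5.00         4.2738        25.6429         179.5005
  7         5.00         4.1635        29.1444         233.1553
  8       505.00       409.6564     3,277.2512      29,495.2611
  Σ                    441.2229     3,400.2166      30,223.2808
P = 441.2229.
Convexity = Σ t(t+1)·PV / [P·(1+y)²] = 30,223.2808 / (441.2229 × 1.053702) = 65.00783.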